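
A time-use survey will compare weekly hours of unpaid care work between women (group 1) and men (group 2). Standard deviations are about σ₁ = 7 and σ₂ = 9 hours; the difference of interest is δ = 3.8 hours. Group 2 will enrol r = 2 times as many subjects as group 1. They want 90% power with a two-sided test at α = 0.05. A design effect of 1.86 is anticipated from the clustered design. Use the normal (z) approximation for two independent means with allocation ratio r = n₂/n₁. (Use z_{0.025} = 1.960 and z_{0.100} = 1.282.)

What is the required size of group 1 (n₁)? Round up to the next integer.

n₁ = (z_{α/2} + z_β)² · (σ₁² + σ₂²/r) / δ²
   = (1.960 + 1.282)² · (7² + 9²/2) / 3.8²
   = 10.5106 · (49 + 40.5) / 14.44
   = 10.5106 · 89.5 / 14.44
   = 65.15
Design effect: 1.86 × 65.15 = 121.17.
Round up → n₁ = 122; n₂ = r·n₁ = 2 × 122 = 244.

n₁ = 122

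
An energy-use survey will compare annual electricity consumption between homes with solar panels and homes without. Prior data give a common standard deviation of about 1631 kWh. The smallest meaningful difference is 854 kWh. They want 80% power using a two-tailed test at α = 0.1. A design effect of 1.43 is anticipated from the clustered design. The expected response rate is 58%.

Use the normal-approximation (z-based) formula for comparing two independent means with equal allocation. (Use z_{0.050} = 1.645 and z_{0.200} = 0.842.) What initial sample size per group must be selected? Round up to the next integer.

n = 112 per group

n = (z_{α/2} + z_β)² · (σ₁² + σ₂²) / δ²
  = (1.645 + 0.842)² · (2·1631² = 5320322) / 854²
  = 6.1852 · 5320322 / 729316
  = 45.12
Design effect: 1.43 × 45.12 = 64.52.
Adjust for 58% response: 64.52 / 0.58 = 111.25.
Round up → n = 112 per group.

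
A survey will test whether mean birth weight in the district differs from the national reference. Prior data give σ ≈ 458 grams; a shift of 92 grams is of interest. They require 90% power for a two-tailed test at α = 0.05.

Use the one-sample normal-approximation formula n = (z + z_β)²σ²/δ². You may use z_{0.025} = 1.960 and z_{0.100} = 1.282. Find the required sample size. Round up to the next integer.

n = (z_{α/2} + z_β)² · σ² / δ²
  = (1.960 + 1.282)² · 458² / 92²
  = 10.5106 · 209764 / 8464
  = 260.48
Round up → n = 261.

n = 261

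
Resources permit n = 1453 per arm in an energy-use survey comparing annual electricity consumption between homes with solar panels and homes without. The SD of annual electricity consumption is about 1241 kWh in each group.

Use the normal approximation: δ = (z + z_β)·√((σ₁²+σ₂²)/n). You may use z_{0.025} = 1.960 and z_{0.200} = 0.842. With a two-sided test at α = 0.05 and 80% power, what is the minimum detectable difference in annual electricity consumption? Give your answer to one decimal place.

δ = (z_{α/2} + z_β) · √((σ₁²+σ₂²)/n)
  = (1.960 + 0.842) · √(3080162/1453)
  = 2.802 · √2119.9
  = 2.802 · 46.0420
  = 129.0096

Minimum detectable difference ≈ 129.0 kWh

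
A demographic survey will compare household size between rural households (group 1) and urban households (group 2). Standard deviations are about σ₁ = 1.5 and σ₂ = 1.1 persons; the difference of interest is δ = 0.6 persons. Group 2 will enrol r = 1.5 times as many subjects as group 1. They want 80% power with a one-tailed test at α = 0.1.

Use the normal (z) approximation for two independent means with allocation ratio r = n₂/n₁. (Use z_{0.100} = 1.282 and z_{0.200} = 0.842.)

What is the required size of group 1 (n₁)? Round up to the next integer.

n₁ = (z_α + z_β)² · (σ₁² + σ₂²/r) / δ²
   = (1.282 + 0.842)² · (1.5² + 1.1²/1.5) / 0.6²
   = 4.5114 · (2.25 + 0.80667) / 0.36
   = 4.5114 · 3.0567 / 0.36
   = 38.30
Round up → n₁ = 39; n₂ = r·n₁ = 1.5 × 39 = 59.

n₁ = 39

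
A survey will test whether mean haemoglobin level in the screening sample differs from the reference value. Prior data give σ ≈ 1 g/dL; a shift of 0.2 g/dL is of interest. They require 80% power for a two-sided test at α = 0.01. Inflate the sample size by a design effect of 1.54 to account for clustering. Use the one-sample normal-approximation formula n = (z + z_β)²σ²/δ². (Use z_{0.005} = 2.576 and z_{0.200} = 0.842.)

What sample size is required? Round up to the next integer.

n = (z_{α/2} + z_β)² · σ² / δ²
  = (2.576 + 0.842)² · 1² / 0.2²
  = 11.6827 · 1 / 0.04
  = 292.07
Design effect: 1.54 × 292.07 = 449.78.
Round up → n = 450.

n = 450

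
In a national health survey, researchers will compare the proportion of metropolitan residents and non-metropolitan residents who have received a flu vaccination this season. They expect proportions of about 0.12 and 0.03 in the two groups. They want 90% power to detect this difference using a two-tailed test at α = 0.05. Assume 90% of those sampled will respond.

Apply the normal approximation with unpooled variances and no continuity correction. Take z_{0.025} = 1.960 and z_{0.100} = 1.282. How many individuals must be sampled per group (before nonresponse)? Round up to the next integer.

n = (z_{α/2} + z_β)² · [p₁(1−p₁) + p₂(1−p₂)] / (p₁ − p₂)²
  = (1.960 + 1.282)² · (0.12·0.88 + 0.03·0.97) / (0.09)²
  = (3.242)² · (0.1056 + 0.0291) / 0.0081
  = 10.5106 · 0.1347 / 0.0081
  = 174.79
Adjust for 90% response: 174.79 / 0.90 = 194.21.
Round up → n = 195 per group.

n = 195 per group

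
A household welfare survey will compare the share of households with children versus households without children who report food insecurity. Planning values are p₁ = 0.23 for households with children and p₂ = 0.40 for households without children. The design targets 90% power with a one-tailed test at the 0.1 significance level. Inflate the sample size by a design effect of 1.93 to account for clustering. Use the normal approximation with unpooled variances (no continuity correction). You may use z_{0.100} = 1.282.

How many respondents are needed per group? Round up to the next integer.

n = 184 per group

n = (z_α + z_β)² · [p₁(1−p₁) + p₂(1−p₂)] / (p₁ − p₂)²
  = (1.282 + 1.282)² · (0.23·0.77 + 0.40·0.60) / (-0.17)²
  = (2.564)² · (0.1771 + 0.2400) / 0.0289
  = 6.5741 · 0.4171 / 0.0289
  = 94.88
Design effect: 1.93 × 94.88 = 183.12.
Round up → n = 184 per group.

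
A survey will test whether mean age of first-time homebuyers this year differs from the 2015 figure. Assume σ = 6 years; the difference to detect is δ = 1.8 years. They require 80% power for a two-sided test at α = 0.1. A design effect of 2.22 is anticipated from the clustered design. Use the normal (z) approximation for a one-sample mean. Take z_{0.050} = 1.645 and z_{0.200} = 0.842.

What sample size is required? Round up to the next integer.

n = 153

n = (z_{α/2} + z_β)² · σ² / δ²
  = (1.645 + 0.842)² · 6² / 1.8²
  = 6.1852 · 36 / 3.24
  = 68.72
Design effect: 2.22 × 68.72 = 152.57.
Round up → n = 153.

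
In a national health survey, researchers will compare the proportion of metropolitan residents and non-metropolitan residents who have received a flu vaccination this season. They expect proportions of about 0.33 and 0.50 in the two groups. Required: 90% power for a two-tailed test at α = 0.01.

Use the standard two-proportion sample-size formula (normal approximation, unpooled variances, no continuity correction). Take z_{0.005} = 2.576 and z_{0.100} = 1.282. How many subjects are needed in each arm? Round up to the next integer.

n = 243 per group

n = (z_{α/2} + z_β)² · [p₁(1−p₁) + p₂(1−p₂)] / (p₁ − p₂)²
  = (2.576 + 1.282)² · (0.33·0.67 + 0.50·0.50) / (-0.17)²
  = (3.858)² · (0.2211 + 0.2500) / 0.0289
  = 14.8842 · 0.4711 / 0.0289
  = 242.63
Round up → n = 243 per group.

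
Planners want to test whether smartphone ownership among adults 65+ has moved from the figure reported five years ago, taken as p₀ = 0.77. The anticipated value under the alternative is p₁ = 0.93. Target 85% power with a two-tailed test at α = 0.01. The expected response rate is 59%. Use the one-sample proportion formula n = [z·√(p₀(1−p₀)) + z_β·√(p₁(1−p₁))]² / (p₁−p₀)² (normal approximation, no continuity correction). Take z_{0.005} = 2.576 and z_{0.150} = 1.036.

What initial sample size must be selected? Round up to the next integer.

n = 121

n = [z_{α/2}·√(p₀q₀) + z_β·√(p₁q₁)]² / (p₁ − p₀)²
  = [2.576·√(0.77·0.23) + 1.036·√(0.93·0.07)]² / (0.16)²
  = [2.576·0.4208 + 1.036·0.2551]² / 0.0256
  = [1.3484]² / 0.0256
  = 71.02
Adjust for 59% response: 71.02 / 0.59 = 120.38.
Round up → n = 121.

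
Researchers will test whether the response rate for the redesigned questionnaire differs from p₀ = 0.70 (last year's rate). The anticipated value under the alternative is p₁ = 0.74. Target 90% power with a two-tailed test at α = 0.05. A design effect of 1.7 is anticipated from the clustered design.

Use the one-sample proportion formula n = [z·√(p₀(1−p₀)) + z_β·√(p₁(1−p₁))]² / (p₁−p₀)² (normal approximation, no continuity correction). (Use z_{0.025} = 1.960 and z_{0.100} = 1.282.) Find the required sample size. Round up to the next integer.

n = 2267

n = [z_{α/2}·√(p₀q₀) + z_β·√(p₁q₁)]² / (p₁ − p₀)²
  = [1.960·√(0.70·0.30) + 1.282·√(0.74·0.26)]² / (0.04)²
  = [1.960·0.4583 + 1.282·0.4386]² / 0.0016
  = [1.4605]² / 0.0016
  = 1333.19
Design effect: 1.7 × 1333.19 = 2266.42.
Round up → n = 2267.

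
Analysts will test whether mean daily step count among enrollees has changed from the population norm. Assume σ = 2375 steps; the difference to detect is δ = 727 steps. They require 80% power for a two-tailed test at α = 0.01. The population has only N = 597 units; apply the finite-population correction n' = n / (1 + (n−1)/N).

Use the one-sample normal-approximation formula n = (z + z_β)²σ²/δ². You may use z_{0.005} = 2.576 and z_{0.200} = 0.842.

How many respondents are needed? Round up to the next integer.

n = 104

n = (z_{α/2} + z_β)² · σ² / δ²
  = (2.576 + 0.842)² · 2375² / 727²
  = 11.6827 · 5640625 / 528529
  = 124.68
Finite-population correction (N = 597): 124.68 / (1 + (124.68 − 1)/597) = 103.28.
Round up → n = 104.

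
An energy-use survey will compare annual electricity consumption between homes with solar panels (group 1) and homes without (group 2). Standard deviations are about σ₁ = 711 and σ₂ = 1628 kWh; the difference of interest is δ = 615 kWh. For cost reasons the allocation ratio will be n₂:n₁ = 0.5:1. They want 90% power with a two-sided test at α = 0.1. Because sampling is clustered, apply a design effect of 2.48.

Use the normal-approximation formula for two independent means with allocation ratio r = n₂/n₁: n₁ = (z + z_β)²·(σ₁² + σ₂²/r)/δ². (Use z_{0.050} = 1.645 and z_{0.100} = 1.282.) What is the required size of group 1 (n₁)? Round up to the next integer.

n₁ = (z_{α/2} + z_β)² · (σ₁² + σ₂²/r) / δ²
   = (1.645 + 1.282)² · (711² + 1628²/0.5) / 615²
   = 8.5673 · (505521 + 5300768) / 378225
   = 8.5673 · 5806289 / 378225
   = 131.52
Design effect: 2.48 × 131.52 = 326.17.
Round up → n₁ = 327; n₂ = r·n₁ = 0.5 × 327 = 164.

n₁ = 327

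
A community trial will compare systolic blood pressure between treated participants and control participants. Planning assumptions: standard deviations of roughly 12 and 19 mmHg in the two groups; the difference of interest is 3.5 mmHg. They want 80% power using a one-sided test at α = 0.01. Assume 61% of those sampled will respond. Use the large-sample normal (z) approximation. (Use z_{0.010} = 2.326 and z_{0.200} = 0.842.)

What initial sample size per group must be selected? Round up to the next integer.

n = (z_α + z_β)² · (σ₁² + σ₂²) / δ²
  = (2.326 + 0.842)² · (12² + 19² = 505) / 3.5²
  = 10.0362 · 505 / 12.25
  = 413.74
Adjust for 61% response: 413.74 / 0.61 = 678.26.
Round up → n = 679 per group.

n = 679 per group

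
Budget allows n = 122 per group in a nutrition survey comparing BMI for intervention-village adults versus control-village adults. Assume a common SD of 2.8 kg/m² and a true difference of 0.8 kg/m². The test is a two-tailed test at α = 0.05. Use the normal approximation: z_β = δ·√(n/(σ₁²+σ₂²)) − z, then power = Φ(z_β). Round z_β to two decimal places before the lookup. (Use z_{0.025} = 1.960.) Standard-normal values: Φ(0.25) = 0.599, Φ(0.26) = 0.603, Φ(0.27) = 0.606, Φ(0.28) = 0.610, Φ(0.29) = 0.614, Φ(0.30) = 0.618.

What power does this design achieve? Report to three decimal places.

z_β = δ·√(n/(σ₁²+σ₂²)) − z_{α/2}
    = 0.8 · √(122/15.68) − 1.960
    = 0.8 · 2.78937 − 1.960
    = 2.2315 − 1.960 = 0.2715 → 0.27
Power = Φ(0.27) = 0.606.

Power ≈ 0.606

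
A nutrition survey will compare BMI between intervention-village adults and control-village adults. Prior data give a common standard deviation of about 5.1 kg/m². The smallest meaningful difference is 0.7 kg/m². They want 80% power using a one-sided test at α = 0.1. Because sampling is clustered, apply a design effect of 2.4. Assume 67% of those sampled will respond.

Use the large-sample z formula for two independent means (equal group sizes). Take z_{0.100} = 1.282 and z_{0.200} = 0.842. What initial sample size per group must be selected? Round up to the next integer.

n = (z_α + z_β)² · (σ₁² + σ₂²) / δ²
  = (1.282 + 0.842)² · (2·5.1² = 52.02) / 0.7²
  = 4.5114 · 52.02 / 0.49
  = 478.94
Design effect: 2.4 × 478.94 = 1149.46.
Adjust for 67% response: 1149.46 / 0.67 = 1715.61.
Round up → n = 1716 per group.

n = 1716 per group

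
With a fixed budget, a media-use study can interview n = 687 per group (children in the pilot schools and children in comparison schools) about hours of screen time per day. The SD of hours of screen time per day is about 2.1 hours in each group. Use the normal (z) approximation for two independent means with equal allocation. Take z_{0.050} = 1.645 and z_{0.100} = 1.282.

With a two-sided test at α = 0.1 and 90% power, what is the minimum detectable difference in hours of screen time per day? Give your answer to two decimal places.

δ = (z_{α/2} + z_β) · √((σ₁²+σ₂²)/n)
  = (1.645 + 1.282) · √(8.82/687)
  = 2.927 · √0.01284
  = 2.927 · 0.1133
  = 0.3316

Minimum detectable difference ≈ 0.33 hours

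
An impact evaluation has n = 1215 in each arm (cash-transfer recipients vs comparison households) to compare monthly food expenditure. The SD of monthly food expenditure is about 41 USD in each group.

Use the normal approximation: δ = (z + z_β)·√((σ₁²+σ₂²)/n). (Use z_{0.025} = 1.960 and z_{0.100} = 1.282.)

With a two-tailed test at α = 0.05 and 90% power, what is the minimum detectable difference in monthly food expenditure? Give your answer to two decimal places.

Minimum detectable difference ≈ 5.39 USD

δ = (z_{α/2} + z_β) · √((σ₁²+σ₂²)/n)
  = (1.960 + 1.282) · √(3362/1215)
  = 3.242 · √2.7671
  = 3.242 · 1.6635
  = 5.3929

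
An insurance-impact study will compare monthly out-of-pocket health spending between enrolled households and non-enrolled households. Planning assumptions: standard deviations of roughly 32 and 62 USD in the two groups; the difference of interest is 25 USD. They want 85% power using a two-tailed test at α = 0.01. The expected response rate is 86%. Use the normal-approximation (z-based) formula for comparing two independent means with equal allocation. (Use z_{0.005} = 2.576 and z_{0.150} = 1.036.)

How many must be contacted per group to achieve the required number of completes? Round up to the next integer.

n = (z_{α/2} + z_β)² · (σ₁² + σ₂²) / δ²
  = (2.576 + 1.036)² · (32² + 62² = 4868) / 25²
  = 13.0465 · 4868 / 625
  = 101.62
Adjust for 86% response: 101.62 / 0.86 = 118.16.
Round up → n = 119 per group.

n = 119 per group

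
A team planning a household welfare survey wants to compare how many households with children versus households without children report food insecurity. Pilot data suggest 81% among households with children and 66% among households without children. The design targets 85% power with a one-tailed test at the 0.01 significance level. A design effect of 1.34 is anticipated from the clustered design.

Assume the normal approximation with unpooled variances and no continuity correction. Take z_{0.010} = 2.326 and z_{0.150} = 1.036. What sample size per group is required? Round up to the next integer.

n = (z_α + z_β)² · [p₁(1−p₁) + p₂(1−p₂)] / (p₁ − p₂)²
  = (2.326 + 1.036)² · (0.81·0.19 + 0.66·0.34) / (0.15)²
  = (3.362)² · (0.1539 + 0.2244) / 0.0225
  = 11.3030 · 0.3783 / 0.0225
  = 190.04
Design effect: 1.34 × 190.04 = 254.66.
Round up → n = 255 per group.

n = 255 per group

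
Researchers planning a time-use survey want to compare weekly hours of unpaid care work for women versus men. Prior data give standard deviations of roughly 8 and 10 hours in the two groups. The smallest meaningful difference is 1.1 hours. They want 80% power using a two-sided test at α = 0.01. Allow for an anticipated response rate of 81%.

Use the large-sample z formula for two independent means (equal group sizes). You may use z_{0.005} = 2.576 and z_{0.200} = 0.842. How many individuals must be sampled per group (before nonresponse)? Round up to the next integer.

n = 1955 per group

n = (z_{α/2} + z_β)² · (σ₁² + σ₂²) / δ²
  = (2.576 + 0.842)² · (8² + 10² = 164) / 1.1²
  = 11.6827 · 164 / 1.21
  = 1583.44
Adjust for 81% response: 1583.44 / 0.81 = 1954.87.
Round up → n = 1955 per group.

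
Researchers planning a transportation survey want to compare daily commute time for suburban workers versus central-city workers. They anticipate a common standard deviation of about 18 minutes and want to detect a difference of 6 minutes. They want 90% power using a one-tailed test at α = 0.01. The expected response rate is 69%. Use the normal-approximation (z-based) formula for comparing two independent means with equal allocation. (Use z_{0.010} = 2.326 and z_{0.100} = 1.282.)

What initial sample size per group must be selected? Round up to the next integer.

n = (z_α + z_β)² · (σ₁² + σ₂²) / δ²
  = (2.326 + 1.282)² · (2·18² = 648) / 6²
  = 13.0177 · 648 / 36
  = 234.32
Adjust for 69% response: 234.32 / 0.69 = 339.59.
Round up → n = 340 per group.

n = 340 per group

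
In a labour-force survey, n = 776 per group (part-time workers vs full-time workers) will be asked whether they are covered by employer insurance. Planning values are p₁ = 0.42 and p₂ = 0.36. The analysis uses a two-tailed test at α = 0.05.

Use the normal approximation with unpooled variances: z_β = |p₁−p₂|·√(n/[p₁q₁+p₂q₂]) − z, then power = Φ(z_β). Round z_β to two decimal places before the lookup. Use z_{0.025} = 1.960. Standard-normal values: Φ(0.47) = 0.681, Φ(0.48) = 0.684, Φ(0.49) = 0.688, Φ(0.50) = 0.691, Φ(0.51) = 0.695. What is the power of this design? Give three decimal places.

Power ≈ 0.681

z_β = |p₁−p₂|·√(n/[p₁q₁+p₂q₂]) − z_{α/2}
    = 0.06 · √(776/0.4740) − 1.960
    = 0.06 · 40.4615 − 1.960
    = 2.4277 − 1.960 = 0.4677 → 0.47
Power = Φ(0.47) = 0.681.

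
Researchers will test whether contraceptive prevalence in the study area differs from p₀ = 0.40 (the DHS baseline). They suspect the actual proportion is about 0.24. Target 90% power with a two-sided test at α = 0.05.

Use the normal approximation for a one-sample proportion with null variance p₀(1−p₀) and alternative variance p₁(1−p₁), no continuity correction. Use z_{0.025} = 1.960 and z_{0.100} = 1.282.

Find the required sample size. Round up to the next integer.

n = [z_{α/2}·√(p₀q₀) + z_β·√(p₁q₁)]² / (p₁ − p₀)²
  = [1.960·√(0.40·0.60) + 1.282·√(0.24·0.76)]² / (-0.16)²
  = [1.960·0.4899 + 1.282·0.4271]² / 0.0256
  = [1.5077]² / 0.0256
  = 88.80
Round up → n = 89.

n = 89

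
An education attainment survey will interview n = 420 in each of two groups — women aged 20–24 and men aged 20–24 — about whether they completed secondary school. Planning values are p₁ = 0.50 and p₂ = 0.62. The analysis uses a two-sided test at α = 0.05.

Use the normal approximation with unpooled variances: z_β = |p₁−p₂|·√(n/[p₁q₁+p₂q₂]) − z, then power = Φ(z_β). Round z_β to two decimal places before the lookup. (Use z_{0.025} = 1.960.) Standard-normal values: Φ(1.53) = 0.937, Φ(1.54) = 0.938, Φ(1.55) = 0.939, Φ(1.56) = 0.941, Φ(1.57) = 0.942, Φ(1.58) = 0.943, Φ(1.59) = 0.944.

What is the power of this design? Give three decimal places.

Power ≈ 0.942

z_β = |p₁−p₂|·√(n/[p₁q₁+p₂q₂]) − z_{α/2}
    = 0.12 · √(420/0.4856) − 1.960
    = 0.12 · 29.4093 − 1.960
    = 3.5291 − 1.960 = 1.5691 → 1.57
Power = Φ(1.57) = 0.942.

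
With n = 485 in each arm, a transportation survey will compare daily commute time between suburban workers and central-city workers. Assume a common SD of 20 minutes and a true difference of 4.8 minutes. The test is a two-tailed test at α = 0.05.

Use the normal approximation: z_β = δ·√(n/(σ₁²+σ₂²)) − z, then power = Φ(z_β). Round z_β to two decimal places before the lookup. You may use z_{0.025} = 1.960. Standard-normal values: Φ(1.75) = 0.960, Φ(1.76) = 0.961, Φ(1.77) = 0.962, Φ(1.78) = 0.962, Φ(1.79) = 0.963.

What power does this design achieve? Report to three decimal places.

Power ≈ 0.962

z_β = δ·√(n/(σ₁²+σ₂²)) − z_{α/2}
    = 4.8 · √(485/800) − 1.960
    = 4.8 · 0.77862 − 1.960
    = 3.7374 − 1.960 = 1.7774 → 1.78
Power = Φ(1.78) = 0.962.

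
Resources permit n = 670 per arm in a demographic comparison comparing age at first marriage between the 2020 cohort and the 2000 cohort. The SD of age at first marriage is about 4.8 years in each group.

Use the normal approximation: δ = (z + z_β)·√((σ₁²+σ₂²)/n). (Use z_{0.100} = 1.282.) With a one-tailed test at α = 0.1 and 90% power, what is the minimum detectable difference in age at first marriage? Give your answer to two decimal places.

δ = (z_α + z_β) · √((σ₁²+σ₂²)/n)
  = (1.282 + 1.282) · √(46.08/670)
  = 2.564 · √0.06878
  = 2.564 · 0.2623
  = 0.6724

Minimum detectable difference ≈ 0.67 years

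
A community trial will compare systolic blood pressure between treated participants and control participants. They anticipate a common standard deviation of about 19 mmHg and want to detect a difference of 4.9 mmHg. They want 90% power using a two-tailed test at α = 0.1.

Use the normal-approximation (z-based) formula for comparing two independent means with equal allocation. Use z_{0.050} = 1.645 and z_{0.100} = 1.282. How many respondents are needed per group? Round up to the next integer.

n = (z_{α/2} + z_β)² · (σ₁² + σ₂²) / δ²
  = (1.645 + 1.282)² · (2·19² = 722) / 4.9²
  = 8.5673 · 722 / 24.01
  = 257.63
Round up → n = 258 per group.

n = 258 per group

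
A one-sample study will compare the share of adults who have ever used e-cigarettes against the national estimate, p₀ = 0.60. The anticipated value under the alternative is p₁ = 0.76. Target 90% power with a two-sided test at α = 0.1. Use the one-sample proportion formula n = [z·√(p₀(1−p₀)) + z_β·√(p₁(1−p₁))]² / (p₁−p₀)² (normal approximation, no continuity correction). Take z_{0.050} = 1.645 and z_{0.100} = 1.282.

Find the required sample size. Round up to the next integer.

n = [z_{α/2}·√(p₀q₀) + z_β·√(p₁q₁)]² / (p₁ − p₀)²
  = [1.645·√(0.60·0.40) + 1.282·√(0.76·0.24)]² / (0.16)²
  = [1.645·0.4899 + 1.282·0.4271]² / 0.0256
  = [1.3534]² / 0.0256
  = 71.55
Round up → n = 72.

n = 72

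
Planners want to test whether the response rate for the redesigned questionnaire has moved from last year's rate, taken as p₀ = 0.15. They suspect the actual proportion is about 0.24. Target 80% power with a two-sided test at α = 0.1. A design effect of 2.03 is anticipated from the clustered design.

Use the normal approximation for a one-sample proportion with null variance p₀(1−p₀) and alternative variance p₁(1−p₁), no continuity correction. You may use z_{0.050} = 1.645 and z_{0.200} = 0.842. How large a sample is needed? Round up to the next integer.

n = [z_{α/2}·√(p₀q₀) + z_β·√(p₁q₁)]² / (p₁ − p₀)²
  = [1.645·√(0.15·0.85) + 0.842·√(0.24·0.76)]² / (0.09)²
  = [1.645·0.3571 + 0.842·0.4271]² / 0.0081
  = [0.9470]² / 0.0081
  = 110.71
Design effect: 2.03 × 110.71 = 224.75.
Round up → n = 225.

n = 225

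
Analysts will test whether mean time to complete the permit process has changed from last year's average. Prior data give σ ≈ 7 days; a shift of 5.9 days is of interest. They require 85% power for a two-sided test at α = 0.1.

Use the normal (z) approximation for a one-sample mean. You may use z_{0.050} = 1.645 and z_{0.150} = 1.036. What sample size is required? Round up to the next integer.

n = (z_{α/2} + z_β)² · σ² / δ²
  = (1.645 + 1.036)² · 7² / 5.9²
  = 7.1878 · 49 / 34.81
  = 10.12
Round up → n = 11.

n = 11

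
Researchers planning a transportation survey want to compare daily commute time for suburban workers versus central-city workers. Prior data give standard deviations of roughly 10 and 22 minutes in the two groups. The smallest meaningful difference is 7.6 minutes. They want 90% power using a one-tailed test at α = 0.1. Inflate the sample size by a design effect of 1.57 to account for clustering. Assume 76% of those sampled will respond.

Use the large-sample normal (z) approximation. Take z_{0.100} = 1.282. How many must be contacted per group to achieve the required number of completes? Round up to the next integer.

n = (z_α + z_β)² · (σ₁² + σ₂²) / δ²
  = (1.282 + 1.282)² · (10² + 22² = 584) / 7.6²
  = 6.5741 · 584 / 57.76
  = 66.47
Design effect: 1.57 × 66.47 = 104.36.
Adjust for 76% response: 104.36 / 0.76 = 137.31.
Round up → n = 138 per group.

n = 138 per group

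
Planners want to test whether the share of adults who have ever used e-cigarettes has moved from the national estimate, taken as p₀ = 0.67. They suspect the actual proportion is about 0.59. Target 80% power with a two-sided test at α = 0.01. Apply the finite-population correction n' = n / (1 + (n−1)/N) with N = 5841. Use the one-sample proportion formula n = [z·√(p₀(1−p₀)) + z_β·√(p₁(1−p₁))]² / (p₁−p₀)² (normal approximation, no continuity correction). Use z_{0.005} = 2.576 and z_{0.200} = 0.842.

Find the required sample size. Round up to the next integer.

n = [z_{α/2}·√(p₀q₀) + z_β·√(p₁q₁)]² / (p₁ − p₀)²
  = [2.576·√(0.67·0.33) + 0.842·√(0.59·0.41)]² / (-0.08)²
  = [2.576·0.4702 + 0.842·0.4918]² / 0.0064
  = [1.6254]² / 0.0064
  = 412.80
Finite-population correction (N = 5841): 412.80 / (1 + (412.80 − 1)/5841) = 385.61.
Round up → n = 386.

n = 386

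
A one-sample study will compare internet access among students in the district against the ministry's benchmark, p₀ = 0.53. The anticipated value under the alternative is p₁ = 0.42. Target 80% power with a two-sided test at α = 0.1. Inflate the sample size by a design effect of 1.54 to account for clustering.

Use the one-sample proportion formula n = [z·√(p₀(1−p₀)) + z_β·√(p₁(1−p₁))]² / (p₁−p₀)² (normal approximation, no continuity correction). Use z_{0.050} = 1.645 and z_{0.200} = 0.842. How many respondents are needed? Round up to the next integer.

n = 195

n = [z_{α/2}·√(p₀q₀) + z_β·√(p₁q₁)]² / (p₁ − p₀)²
  = [1.645·√(0.53·0.47) + 0.842·√(0.42·0.58)]² / (-0.11)²
  = [1.645·0.4991 + 0.842·0.4936]² / 0.0121
  = [1.2366]² / 0.0121
  = 126.38
Design effect: 1.54 × 126.38 = 194.62.
Round up → n = 195.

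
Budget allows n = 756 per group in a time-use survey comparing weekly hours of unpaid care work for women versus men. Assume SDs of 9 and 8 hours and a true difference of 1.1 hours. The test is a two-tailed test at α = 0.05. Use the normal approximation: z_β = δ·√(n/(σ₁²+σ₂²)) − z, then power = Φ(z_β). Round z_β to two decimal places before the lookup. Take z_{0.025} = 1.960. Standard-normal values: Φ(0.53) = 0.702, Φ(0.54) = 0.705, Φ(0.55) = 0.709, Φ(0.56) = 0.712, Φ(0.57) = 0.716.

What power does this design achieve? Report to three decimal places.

Power ≈ 0.709

z_β = δ·√(n/(σ₁²+σ₂²)) − z_{α/2}
    = 1.1 · √(756/145) − 1.960
    = 1.1 · 2.28337 − 1.960
    = 2.5117 − 1.960 = 0.5517 → 0.55
Power = Φ(0.55) = 0.709.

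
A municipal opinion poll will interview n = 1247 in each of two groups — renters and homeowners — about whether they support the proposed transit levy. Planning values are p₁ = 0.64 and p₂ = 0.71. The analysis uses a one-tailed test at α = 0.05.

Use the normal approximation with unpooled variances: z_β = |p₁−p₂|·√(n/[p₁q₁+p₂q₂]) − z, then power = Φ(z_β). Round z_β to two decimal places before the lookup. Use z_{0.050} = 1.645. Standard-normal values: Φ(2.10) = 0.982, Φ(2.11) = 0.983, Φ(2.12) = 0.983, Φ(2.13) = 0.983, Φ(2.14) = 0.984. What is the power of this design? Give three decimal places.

z_β = |p₁−p₂|·√(n/[p₁q₁+p₂q₂]) − z_α
    = 0.07 · √(1247/0.4363) − 1.645
    = 0.07 · 53.4614 − 1.645
    = 3.7423 − 1.645 = 2.0973 → 2.10
Power = Φ(2.10) = 0.982.

Power ≈ 0.982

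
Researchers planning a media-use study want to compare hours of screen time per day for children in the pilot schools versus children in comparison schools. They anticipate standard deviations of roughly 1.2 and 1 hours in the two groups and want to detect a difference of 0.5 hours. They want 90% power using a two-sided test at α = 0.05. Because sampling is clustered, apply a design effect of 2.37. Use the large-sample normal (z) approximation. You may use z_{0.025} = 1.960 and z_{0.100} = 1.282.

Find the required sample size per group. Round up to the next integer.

n = 244 per group

n = (z_{α/2} + z_β)² · (σ₁² + σ₂²) / δ²
  = (1.960 + 1.282)² · (1.2² + 1² = 2.44) / 0.5²
  = 10.5106 · 2.44 / 0.25
  = 102.58
Design effect: 2.37 × 102.58 = 243.12.
Round up → n = 244 per group.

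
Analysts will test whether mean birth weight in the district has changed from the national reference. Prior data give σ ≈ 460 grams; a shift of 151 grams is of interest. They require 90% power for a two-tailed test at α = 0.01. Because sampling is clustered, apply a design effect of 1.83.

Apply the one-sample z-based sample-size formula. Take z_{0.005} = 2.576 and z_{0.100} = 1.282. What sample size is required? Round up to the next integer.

n = (z_{α/2} + z_β)² · σ² / δ²
  = (2.576 + 1.282)² · 460² / 151²
  = 14.8842 · 211600 / 22801
  = 138.13
Design effect: 1.83 × 138.13 = 252.78.
Round up → n = 253.

n = 253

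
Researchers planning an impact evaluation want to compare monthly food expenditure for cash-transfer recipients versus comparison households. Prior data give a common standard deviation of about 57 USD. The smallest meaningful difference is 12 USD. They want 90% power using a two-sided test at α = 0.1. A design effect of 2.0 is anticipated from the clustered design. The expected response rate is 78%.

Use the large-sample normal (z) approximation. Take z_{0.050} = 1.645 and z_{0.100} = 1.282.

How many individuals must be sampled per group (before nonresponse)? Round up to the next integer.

n = (z_{α/2} + z_β)² · (σ₁² + σ₂²) / δ²
  = (1.645 + 1.282)² · (2·57² = 6498) / 12²
  = 8.5673 · 6498 / 144
  = 386.60
Design effect: 2.0 × 386.60 = 773.20.
Adjust for 78% response: 773.20 / 0.78 = 991.28.
Round up → n = 992 per group.

n = 992 per group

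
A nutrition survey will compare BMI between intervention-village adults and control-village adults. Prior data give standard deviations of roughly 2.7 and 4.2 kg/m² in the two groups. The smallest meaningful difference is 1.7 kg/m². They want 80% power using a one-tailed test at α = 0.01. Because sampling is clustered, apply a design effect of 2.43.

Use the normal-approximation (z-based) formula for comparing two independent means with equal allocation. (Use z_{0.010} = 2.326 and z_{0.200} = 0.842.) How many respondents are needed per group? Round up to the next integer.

n = 211 per group

n = (z_α + z_β)² · (σ₁² + σ₂²) / δ²
  = (2.326 + 0.842)² · (2.7² + 4.2² = 24.93) / 1.7²
  = 10.0362 · 24.93 / 2.89
  = 86.58
Design effect: 2.43 × 86.58 = 210.38.
Round up → n = 211 per group.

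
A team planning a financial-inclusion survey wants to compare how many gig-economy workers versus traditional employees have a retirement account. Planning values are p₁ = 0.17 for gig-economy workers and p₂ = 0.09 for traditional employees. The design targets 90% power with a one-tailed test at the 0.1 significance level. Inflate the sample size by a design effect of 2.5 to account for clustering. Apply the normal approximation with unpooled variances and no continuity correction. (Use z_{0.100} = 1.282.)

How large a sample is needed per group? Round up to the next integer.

n = 573 per group

n = (z_α + z_β)² · [p₁(1−p₁) + p₂(1−p₂)] / (p₁ − p₂)²
  = (1.282 + 1.282)² · (0.17·0.83 + 0.09·0.91) / (0.08)²
  = (2.564)² · (0.1411 + 0.0819) / 0.0064
  = 6.5741 · 0.2230 / 0.0064
  = 229.07
Design effect: 2.5 × 229.07 = 572.67.
Round up → n = 573 per group.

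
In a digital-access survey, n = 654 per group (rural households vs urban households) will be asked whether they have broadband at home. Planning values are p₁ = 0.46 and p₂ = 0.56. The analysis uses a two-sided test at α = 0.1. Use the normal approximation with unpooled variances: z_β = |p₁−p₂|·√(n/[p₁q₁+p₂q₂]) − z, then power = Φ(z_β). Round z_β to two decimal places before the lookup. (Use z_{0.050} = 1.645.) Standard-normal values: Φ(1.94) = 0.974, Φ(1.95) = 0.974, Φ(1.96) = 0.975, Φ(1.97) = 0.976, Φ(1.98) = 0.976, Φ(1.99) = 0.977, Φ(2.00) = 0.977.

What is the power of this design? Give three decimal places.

Power ≈ 0.977

z_β = |p₁−p₂|·√(n/[p₁q₁+p₂q₂]) − z_{α/2}
    = 0.10 · √(654/0.4948) − 1.645
    = 0.10 · 36.3558 − 1.645
    = 3.6356 − 1.645 = 1.9906 → 1.99
Power = Φ(1.99) = 0.977.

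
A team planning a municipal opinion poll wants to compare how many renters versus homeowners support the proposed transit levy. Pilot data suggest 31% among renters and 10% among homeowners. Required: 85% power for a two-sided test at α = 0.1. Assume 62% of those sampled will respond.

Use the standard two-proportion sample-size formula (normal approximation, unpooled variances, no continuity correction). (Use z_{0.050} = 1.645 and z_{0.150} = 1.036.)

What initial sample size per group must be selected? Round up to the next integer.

n = (z_{α/2} + z_β)² · [p₁(1−p₁) + p₂(1−p₂)] / (p₁ − p₂)²
  = (1.645 + 1.036)² · (0.31·0.69 + 0.10·0.90) / (0.21)²
  = (2.681)² · (0.2139 + 0.0900) / 0.0441
  = 7.1878 · 0.3039 / 0.0441
  = 49.53
Adjust for 62% response: 49.53 / 0.62 = 79.89.
Round up → n = 80 per group.

n = 80 per group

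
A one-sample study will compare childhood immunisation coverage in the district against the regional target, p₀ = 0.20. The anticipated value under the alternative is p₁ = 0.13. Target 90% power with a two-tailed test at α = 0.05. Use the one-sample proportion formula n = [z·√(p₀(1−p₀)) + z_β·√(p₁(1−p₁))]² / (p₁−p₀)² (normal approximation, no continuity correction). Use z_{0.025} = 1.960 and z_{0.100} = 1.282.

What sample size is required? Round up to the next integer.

n = 302

n = [z_{α/2}·√(p₀q₀) + z_β·√(p₁q₁)]² / (p₁ − p₀)²
  = [1.960·√(0.20·0.80) + 1.282·√(0.13·0.87)]² / (-0.07)²
  = [1.960·0.4000 + 1.282·0.3363]² / 0.0049
  = [1.2151]² / 0.0049
  = 301.34
Round up → n = 302.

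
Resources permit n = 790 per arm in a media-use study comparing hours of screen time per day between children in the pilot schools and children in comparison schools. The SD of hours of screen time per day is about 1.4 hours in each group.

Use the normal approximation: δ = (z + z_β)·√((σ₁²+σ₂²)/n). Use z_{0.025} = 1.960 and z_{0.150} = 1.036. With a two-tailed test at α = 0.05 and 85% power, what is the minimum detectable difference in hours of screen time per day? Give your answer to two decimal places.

Minimum detectable difference ≈ 0.21 hours

δ = (z_{α/2} + z_β) · √((σ₁²+σ₂²)/n)
  = (1.960 + 1.036) · √(3.92/790)
  = 2.996 · √0.00496
  = 2.996 · 0.0704
  = 0.2110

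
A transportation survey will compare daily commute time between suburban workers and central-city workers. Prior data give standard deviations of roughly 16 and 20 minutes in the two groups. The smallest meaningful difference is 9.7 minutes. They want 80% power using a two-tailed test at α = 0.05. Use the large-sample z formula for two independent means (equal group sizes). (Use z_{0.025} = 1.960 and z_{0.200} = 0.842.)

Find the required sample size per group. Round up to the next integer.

n = 55 per group

n = (z_{α/2} + z_β)² · (σ₁² + σ₂²) / δ²
  = (1.960 + 0.842)² · (16² + 20² = 656) / 9.7²
  = 7.8512 · 656 / 94.09
  = 54.74
Round up → n = 55 per group.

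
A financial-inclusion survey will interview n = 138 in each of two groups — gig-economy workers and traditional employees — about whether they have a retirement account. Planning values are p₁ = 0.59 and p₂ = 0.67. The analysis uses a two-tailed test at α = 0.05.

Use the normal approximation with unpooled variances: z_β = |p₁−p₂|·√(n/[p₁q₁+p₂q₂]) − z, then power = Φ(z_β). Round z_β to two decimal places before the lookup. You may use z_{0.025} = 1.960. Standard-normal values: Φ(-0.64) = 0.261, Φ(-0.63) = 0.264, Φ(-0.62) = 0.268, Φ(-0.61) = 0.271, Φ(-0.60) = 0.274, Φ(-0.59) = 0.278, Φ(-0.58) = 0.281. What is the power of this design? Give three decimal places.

z_β = |p₁−p₂|·√(n/[p₁q₁+p₂q₂]) − z_{α/2}
    = 0.08 · √(138/0.4630) − 1.960
    = 0.08 · 17.2643 − 1.960
    = 1.3811 − 1.960 = -0.5789 → -0.58
Power = Φ(-0.58) = 0.281.

Power ≈ 0.281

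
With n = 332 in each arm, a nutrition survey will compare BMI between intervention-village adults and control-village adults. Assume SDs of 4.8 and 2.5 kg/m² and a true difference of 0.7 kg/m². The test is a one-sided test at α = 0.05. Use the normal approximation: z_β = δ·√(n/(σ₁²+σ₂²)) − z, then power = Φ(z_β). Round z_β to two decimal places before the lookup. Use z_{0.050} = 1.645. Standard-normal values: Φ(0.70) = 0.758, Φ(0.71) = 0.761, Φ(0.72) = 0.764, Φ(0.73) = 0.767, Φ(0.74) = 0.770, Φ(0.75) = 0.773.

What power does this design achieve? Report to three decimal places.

z_β = δ·√(n/(σ₁²+σ₂²)) − z_α
    = 0.7 · √(332/29.29) − 1.645
    = 0.7 · 3.36674 − 1.645
    = 2.3567 − 1.645 = 0.7117 → 0.71
Power = Φ(0.71) = 0.761.

Power ≈ 0.761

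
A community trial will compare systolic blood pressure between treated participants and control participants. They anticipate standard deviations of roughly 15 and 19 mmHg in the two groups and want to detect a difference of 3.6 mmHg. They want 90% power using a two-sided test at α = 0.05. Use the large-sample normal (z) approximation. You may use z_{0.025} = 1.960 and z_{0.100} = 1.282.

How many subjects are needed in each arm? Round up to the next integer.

n = 476 per group

n = (z_{α/2} + z_β)² · (σ₁² + σ₂²) / δ²
  = (1.960 + 1.282)² · (15² + 19² = 586) / 3.6²
  = 10.5106 · 586 / 12.96
  = 475.25
Round up → n = 476 per group.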